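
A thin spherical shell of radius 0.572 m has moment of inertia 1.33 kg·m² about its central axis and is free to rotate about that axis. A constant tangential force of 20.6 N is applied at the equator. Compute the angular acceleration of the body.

α ≈ 8.86 rad/s²

τ = F R = (20.6)(0.572) = 11.78 N·m.
Newton's second law for rotation, τ = Iα, gives α = τ/I = 11.78/1.330 = 8.860 rad/s².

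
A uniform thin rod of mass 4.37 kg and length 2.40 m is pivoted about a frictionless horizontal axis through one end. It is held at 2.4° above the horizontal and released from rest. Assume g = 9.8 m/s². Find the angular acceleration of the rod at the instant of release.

α ≈ 6.12 rad/s²

About the pivot, I = (1/3)ML² = (1/3)(4.37)(2.40)² = 8.390 kg·m².
The weight acts at the center, a distance L/2 = 1.200 m from the pivot; τ = Mg(L/2) cos 2.4° = 51.35 N·m.
α = τ/I = 51.35/8.390 = 6.120 rad/s².
(Equivalently α = (3g/(2L)) cos 2.4° = 6.120 rad/s².)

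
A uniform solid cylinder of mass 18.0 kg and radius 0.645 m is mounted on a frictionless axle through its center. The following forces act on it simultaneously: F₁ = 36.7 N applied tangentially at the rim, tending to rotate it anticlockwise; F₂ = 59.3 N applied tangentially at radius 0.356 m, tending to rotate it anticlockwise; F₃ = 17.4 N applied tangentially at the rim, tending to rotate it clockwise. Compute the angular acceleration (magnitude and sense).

α ≈ 8.96 rad/s², anticlockwise

I = ½MR² = (1/2)(18.0)(0.645)² = 3.744 kg·m².
Taking anticlockwise as positive: τ₁ = +(36.7)(0.645) = +23.67 N·m; τ₂ = +(59.3)(0.356) = +21.11 N·m; τ₃ = −(17.4)(0.645) = −11.22 N·m.
Net torque τ = 33.56 N·m.
α = τ/I = 33.56/3.744 = 8.963 rad/s².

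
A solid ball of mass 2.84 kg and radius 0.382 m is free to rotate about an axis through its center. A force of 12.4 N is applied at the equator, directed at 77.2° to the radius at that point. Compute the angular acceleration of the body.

α ≈ 27.9 rad/s²

I = (2/5)MR² = (2/5)(2.84)(0.382)² = 0.1658 kg·m².
Only the tangential component produces torque: τ = F R sinθ = (12.4)(0.382) sin 77.2° = 4.619 N·m.
Newton's second law for rotation, τ = Iα, gives α = τ/I = 4.619/0.1658 = 27.86 rad/s².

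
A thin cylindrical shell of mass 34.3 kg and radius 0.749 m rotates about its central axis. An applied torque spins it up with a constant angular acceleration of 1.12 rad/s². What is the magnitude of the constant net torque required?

τ ≈ 21.6 N·m

I = MR² = (34.3)(0.749)² = 19.24 kg·m².
τ = Iα = (19.24)(1.120) = 21.55 N·m.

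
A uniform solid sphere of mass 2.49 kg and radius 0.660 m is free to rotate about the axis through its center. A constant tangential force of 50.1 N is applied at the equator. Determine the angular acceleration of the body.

α ≈ 76.2 rad/s²

I = (2/5)MR² = (2/5)(2.49)(0.660)² = 0.4339 kg·m².
τ = F R = (50.1)(0.660) = 33.07 N·m.
From τ = Iα: α = 33.07/0.4339 = 76.21 rad/s².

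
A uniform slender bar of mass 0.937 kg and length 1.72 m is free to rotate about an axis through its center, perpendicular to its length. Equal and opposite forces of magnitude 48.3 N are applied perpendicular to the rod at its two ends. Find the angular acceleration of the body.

α ≈ 360 rad/s²

I = (1/12)ML² = (1/12)(0.937)(1.72)² = 0.2310 kg·m².
The couple gives τ = F·(L/2) + F·(L/2) = F L = (48.3)(1.72) = 83.08 N·m.
From τ = Iα: α = 83.08/0.2310 = 359.6 rad/s².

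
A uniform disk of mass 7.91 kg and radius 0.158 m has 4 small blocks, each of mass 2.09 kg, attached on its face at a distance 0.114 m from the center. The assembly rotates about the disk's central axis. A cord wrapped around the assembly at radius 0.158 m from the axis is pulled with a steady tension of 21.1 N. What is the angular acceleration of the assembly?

α ≈ 16.1 rad/s²

I_disk = ½MR² = ½(7.91)(0.158)² = 0.09873 kg·m².
I_blocks = 4·m·r² = 4(2.09)(0.114)² = 0.1086 kg·m².
Total I = 0.2074 kg·m².
τ = F r = (21.1)(0.158) = 3.334 N·m.
α = τ/I = 3.334/0.2074 = 16.08 rad/s².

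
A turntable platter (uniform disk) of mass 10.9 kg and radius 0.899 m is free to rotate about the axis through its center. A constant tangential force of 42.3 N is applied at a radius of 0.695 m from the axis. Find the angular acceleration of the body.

α ≈ 6.67 rad/s²

I = ½MR² = (1/2)(10.9)(0.899)² = 4.405 kg·m².
τ = F·r = (42.3)(0.695) = 29.40 N·m.
Newton's second law for rotation, τ = Iα, gives α = τ/I = 29.40/4.405 = 6.674 rad/s².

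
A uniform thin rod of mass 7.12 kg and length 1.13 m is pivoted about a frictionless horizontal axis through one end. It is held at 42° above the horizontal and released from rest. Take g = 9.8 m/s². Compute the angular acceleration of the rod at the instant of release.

α ≈ 9.67 rad/s²

About the pivot, I = (1/3)ML² = (1/3)(7.12)(1.13)² = 3.031 kg·m².
The weight acts at the center, a distance L/2 = 0.5650 m from the pivot; τ = Mg(L/2) cos 42° = 29.30 N·m.
α = τ/I = 29.30/3.031 = 9.667 rad/s².
(Equivalently α = (3g/(2L)) cos 42° = 9.667 rad/s².)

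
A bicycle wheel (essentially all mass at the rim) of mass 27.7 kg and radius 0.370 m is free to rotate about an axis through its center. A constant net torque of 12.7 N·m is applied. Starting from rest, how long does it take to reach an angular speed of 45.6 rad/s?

I = MR² = (27.7)(0.370)² = 3.792 kg·m².
α = τ/I = 12.7/3.792 = 3.349 rad/s².
ω = αt ⇒ t = ω/α = 45.6/3.349 = 13.62 s.

t ≈ 13.6 s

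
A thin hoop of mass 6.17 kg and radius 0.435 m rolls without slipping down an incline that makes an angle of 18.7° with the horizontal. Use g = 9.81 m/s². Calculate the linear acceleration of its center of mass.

a ≈ 1.57 m/s²

Translation along the incline: Mg sinθ − f = Ma.
Rotation about the center: fR = Iα with I = MR². No-slip gives a = αR, so f = (I/R²)a = M a.
Substituting: Mg sinθ = (1 + 1.000)Ma, so a = g sinθ/(1 + 1.000) = (9.81) sin 18.7° / 2.000 = 1.573 m/s².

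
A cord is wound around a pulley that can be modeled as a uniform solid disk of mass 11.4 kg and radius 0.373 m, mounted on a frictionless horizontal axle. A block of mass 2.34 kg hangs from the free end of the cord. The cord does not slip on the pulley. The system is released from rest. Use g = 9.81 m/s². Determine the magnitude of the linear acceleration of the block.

a ≈ 2.86 m/s²

I = ½MR² = (1/2)(11.4)(0.373)² = 0.7930 kg·m².
Block: mg − T = ma. Pulley: TR = Iα. No-slip: a = αR, so T = (I/R²)a = 5.700·a.
Then mg = (m + 5.700)a, so a = (2.34)(9.81)/(2.34 + 5.700) = 2.855 m/s².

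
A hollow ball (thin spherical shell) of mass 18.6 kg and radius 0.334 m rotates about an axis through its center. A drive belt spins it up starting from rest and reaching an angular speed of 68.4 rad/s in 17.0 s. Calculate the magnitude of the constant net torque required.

τ ≈ 5.57 N·m

I = (2/3)MR² = (2/3)(18.6)(0.334)² = 1.383 kg·m².
α = Δω/Δt = (68.4 − 0)/17.0 = 4.024 rad/s².
τ = Iα = (1.383)(4.024) = 5.566 N·m.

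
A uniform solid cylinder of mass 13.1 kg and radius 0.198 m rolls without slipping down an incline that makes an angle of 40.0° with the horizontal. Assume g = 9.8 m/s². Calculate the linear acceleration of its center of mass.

Translation along the incline: Mg sinθ − f = Ma.
Rotation about the center: fR = Iα with I = ½MR². No-slip gives a = αR, so f = (I/R²)a = (1/2)M a.
Substituting: Mg sinθ = (1 + 0.5000)Ma, so a = g sinθ/(1 + 0.5000) = (9.8) sin 40.0° / 1.500 = 4.200 m/s².

a ≈ 4.20 m/s²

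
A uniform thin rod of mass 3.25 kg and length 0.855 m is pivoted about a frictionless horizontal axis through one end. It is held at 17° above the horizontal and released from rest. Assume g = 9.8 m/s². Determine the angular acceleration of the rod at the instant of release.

α ≈ 16.4 rad/s²

About the pivot, I = (1/3)ML² = (1/3)(3.25)(0.855)² = 0.7919 kg·m².
The weight acts at the center, a distance L/2 = 0.4275 m from the pivot; τ = Mg(L/2) cos 17° = 13.02 N·m.
α = τ/I = 13.02/0.7919 = 16.44 rad/s².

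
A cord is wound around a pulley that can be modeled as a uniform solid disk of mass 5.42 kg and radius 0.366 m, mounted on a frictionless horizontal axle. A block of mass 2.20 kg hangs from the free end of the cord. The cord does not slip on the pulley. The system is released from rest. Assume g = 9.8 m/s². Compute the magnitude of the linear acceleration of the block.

I = ½MR² = (1/2)(5.42)(0.366)² = 0.3630 kg·m².
Block: mg − T = ma. Pulley: TR = Iα. No-slip: a = αR, so T = (I/R²)a = 2.710·a.
Then mg = (m + 2.710)a, so a = (2.20)(9.8)/(2.20 + 2.710) = 4.391 m/s².

a ≈ 4.39 m/s²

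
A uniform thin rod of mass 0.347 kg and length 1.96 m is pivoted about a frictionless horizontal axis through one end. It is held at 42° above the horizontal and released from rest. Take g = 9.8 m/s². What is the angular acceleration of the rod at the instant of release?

α ≈ 5.57 rad/s²

About the pivot, I = (1/3)ML² = (1/3)(0.347)(1.96)² = 0.4443 kg·m².
The weight acts at the center, a distance L/2 = 0.9800 m from the pivot; τ = Mg(L/2) cos 42° = 2.477 N·m.
α = τ/I = 2.477/0.4443 = 5.574 rad/s².
(Equivalently α = (3g/(2L)) cos 42° = 5.574 rad/s².)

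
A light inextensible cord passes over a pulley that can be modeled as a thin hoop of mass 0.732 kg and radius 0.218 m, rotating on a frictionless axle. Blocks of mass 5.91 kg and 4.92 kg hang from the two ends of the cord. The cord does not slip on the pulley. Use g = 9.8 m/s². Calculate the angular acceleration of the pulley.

α ≈ 3.85 rad/s²

I = MR² = (0.732)(0.218)² = 0.03479 kg·m².
Heavier block: m₁g − T₁ = m₁a. Lighter block: T₂ − m₂g = m₂a.
Pulley: (T₁ − T₂)R = Iα = I(a/R), so T₁ − T₂ = (I/R²)a = 1·M_p a = 0.7320·a.
Adding the three: (m₁ − m₂)g = (m₁ + m₂ + 0.7320)a, so a = (5.91 − 4.92)(9.8)/(5.91 + 4.92 + 0.7320) = 0.8391 m/s².
α = a/R = 0.8391/0.218 = 3.849 rad/s².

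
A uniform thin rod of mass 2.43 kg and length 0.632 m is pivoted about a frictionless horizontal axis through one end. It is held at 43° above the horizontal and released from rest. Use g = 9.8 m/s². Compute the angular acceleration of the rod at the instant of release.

α ≈ 17.0 rad/s²

About the pivot, I = (1/3)ML² = (1/3)(2.43)(0.632)² = 0.3235 kg·m².
The weight acts at the center, a distance L/2 = 0.3160 m from the pivot; τ = Mg(L/2) cos 43° = 5.504 N·m.
α = τ/I = 5.504/0.3235 = 17.01 rad/s².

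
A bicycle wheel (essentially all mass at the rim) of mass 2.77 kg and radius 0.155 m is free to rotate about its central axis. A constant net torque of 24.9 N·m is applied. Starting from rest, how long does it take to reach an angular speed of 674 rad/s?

I = MR² = (2.77)(0.155)² = 0.06655 kg·m².
α = τ/I = 24.9/0.06655 = 374.2 rad/s².
ω = αt ⇒ t = ω/α = 674/374.2 = 1.801 s.

t ≈ 1.80 s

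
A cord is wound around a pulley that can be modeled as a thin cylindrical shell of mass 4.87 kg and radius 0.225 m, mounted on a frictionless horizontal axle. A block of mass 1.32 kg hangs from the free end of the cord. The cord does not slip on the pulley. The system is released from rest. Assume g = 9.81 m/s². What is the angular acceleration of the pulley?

I = MR² = (4.87)(0.225)² = 0.2465 kg·m².
Block: mg − T = ma. Pulley: TR = Iα. No-slip: a = αR, so T = (I/R²)a = 4.870·a.
Then mg = (m + 4.870)a, so a = (1.32)(9.81)/(1.32 + 4.870) = 2.092 m/s².
α = a/R = 2.092/0.225 = 9.298 rad/s².

α ≈ 9.30 rad/s²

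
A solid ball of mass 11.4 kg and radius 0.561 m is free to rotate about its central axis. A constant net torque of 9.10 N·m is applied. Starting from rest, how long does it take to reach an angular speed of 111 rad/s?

t ≈ 17.5 s

I = (2/5)MR² = (2/5)(11.4)(0.561)² = 1.435 kg·m².
α = τ/I = 9.10/1.435 = 6.341 rad/s².
ω = αt ⇒ t = ω/α = 111/6.341 = 17.51 s.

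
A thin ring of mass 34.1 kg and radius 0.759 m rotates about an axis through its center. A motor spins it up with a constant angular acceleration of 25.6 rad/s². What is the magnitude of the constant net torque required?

I = MR² = (34.1)(0.759)² = 19.64 kg·m².
τ = Iα = (19.64)(25.60) = 502.9 N·m.

τ ≈ 503 N·m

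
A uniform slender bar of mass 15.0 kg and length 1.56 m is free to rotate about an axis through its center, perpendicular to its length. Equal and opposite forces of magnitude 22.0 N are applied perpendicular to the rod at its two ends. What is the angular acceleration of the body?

α ≈ 11.3 rad/s²

I = (1/12)ML² = (1/12)(15.0)(1.56)² = 3.042 kg·m².
The couple gives τ = F·(L/2) + F·(L/2) = F L = (22.0)(1.56) = 34.32 N·m.
From τ = Iα: α = 34.32/3.042 = 11.28 rad/s².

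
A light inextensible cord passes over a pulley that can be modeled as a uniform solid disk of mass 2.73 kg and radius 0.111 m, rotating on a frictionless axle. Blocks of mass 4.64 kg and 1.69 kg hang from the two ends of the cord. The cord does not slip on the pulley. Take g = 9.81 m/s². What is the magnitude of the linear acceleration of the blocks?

a ≈ 3.76 m/s²

I = ½MR² = (1/2)(2.73)(0.111)² = 0.01682 kg·m².
Heavier block: m₁g − T₁ = m₁a. Lighter block: T₂ − m₂g = m₂a.
Pulley: (T₁ − T₂)R = Iα = I(a/R), so T₁ − T₂ = (I/R²)a = (1/2)M_p a = 1.365·a.
Adding the three: (m₁ − m₂)g = (m₁ + m₂ + 1.365)a, so a = (4.64 − 1.69)(9.81)/(4.64 + 1.69 + 1.365) = 3.761 m/s².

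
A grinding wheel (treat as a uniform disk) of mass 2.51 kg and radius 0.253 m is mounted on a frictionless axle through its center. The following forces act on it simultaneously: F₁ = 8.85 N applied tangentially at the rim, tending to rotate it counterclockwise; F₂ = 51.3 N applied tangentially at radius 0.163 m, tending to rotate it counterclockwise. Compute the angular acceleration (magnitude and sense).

I = ½MR² = (1/2)(2.51)(0.253)² = 0.08033 kg·m².
Taking counterclockwise as positive: τ₁ = +(8.85)(0.253) = +2.239 N·m; τ₂ = +(51.3)(0.163) = +8.362 N·m.
Net torque τ = 10.60 N·m.
α = τ/I = 10.60/0.08033 = 132.0 rad/s².

α ≈ 132 rad/s², counterclockwise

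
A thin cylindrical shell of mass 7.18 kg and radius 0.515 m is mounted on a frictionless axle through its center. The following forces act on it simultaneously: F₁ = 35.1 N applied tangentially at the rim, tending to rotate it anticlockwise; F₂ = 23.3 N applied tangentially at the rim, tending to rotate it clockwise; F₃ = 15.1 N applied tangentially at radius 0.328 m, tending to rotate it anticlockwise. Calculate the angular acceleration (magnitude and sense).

α ≈ 5.79 rad/s², anticlockwise

I = MR² = (7.18)(0.515)² = 1.904 kg·m².
Taking anticlockwise as positive: τ₁ = +(35.1)(0.515) = +18.08 N·m; τ₂ = −(23.3)(0.515) = −12.00 N·m; τ₃ = +(15.1)(0.328) = +4.953 N·m.
Net torque τ = 11.03 N·m.
α = τ/I = 11.03/1.904 = 5.792 rad/s².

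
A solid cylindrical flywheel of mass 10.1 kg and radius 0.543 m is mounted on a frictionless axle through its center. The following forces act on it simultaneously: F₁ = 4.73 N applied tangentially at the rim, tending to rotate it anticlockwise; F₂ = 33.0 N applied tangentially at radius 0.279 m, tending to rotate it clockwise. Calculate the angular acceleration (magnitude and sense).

I = ½MR² = (1/2)(10.1)(0.543)² = 1.489 kg·m².
Taking anticlockwise as positive: τ₁ = +(4.73)(0.543) = +2.568 N·m; τ₂ = −(33.0)(0.279) = −9.207 N·m.
Net torque τ = -6.639 N·m.
α = τ/I = -6.639/1.489 = -4.458 rad/s².

α ≈ 4.46 rad/s², clockwise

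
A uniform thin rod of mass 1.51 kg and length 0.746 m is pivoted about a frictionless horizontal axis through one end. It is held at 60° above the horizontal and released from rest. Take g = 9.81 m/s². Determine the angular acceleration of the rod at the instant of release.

About the pivot, I = (1/3)ML² = (1/3)(1.51)(0.746)² = 0.2801 kg·m².
The weight acts at the center, a distance L/2 = 0.3730 m from the pivot; τ = Mg(L/2) cos 60° = 2.763 N·m.
α = τ/I = 2.763/0.2801 = 9.863 rad/s².

α ≈ 9.86 rad/s²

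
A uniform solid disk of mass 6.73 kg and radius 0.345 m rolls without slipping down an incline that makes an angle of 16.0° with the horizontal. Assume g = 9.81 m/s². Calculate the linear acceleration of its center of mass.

Translation along the incline: Mg sinθ − f = Ma.
Rotation about the center: fR = Iα with I = ½MR². No-slip gives a = αR, so f = (I/R²)a = (1/2)M a.
Substituting: Mg sinθ = (1 + 0.5000)Ma, so a = g sinθ/(1 + 0.5000) = (9.81) sin 16.0° / 1.500 = 1.803 m/s².

a ≈ 1.80 m/s²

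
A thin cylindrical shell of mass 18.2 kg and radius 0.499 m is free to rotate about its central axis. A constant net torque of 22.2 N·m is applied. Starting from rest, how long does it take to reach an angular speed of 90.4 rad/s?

t ≈ 18.5 s

I = MR² = (18.2)(0.499)² = 4.532 kg·m².
α = τ/I = 22.2/4.532 = 4.899 rad/s².
ω = αt ⇒ t = ω/α = 90.4/4.899 = 18.45 s.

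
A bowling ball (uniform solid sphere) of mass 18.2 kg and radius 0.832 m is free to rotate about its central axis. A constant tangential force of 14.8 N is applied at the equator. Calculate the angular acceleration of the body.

α ≈ 2.44 rad/s²

I = (2/5)MR² = (2/5)(18.2)(0.832)² = 5.039 kg·m².
τ = F R = (14.8)(0.832) = 12.31 N·m.
Newton's second law for rotation, τ = Iα, gives α = τ/I = 12.31/5.039 = 2.443 rad/s².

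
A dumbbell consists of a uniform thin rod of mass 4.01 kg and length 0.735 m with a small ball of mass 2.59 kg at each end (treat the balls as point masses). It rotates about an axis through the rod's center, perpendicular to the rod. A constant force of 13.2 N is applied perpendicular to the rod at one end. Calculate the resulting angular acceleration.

I_rod = (1/12)ML² = (1/12)(4.01)(0.735)² = 0.1805 kg·m².
I_balls = 2·m·(L/2)² = 2(2.59)(0.3675)² = 0.6996 kg·m².
Total I = 0.8801 kg·m².
τ = F·(L/2) = (13.2)(0.367) = 4.851 N·m.
α = τ/I = 4.851/0.8801 = 5.512 rad/s².

α ≈ 5.51 rad/s²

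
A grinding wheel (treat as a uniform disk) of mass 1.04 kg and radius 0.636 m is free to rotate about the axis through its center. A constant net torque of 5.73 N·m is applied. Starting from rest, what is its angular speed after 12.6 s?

I = ½MR² = (1/2)(1.04)(0.636)² = 0.2103 kg·m².
α = τ/I = 5.73/0.2103 = 27.24 rad/s².
ω = ω₀ + αt = 0 + (27.24)(12.6) = 343.2 rad/s.

ω ≈ 343 rad/s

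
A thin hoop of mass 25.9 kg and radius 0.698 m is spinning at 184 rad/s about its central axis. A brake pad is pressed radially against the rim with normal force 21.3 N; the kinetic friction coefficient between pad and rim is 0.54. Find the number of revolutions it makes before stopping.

I = MR² = (25.9)(0.698)² = 12.62 kg·m².
Friction force f = μN = (0.54)(21.3) = 11.50 N at the rim; torque magnitude τ = fR = 8.028 N·m, opposing ω.
|α| = τ/I = 8.028/12.62 = 0.6362 rad/s² (deceleration).
ω² = ω₀² − 2|α|θ with ω = 0 ⇒ θ = ω₀²/(2|α|) = 26610 rad = 4235 rev.

≈ 4230 revolutions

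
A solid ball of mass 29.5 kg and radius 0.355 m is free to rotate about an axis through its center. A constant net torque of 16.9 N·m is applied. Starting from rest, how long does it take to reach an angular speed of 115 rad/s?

I = (2/5)MR² = (2/5)(29.5)(0.355)² = 1.487 kg·m².
α = τ/I = 16.9/1.487 = 11.36 rad/s².
ω = αt ⇒ t = ω/α = 115/11.36 = 10.12 s.

t ≈ 10.1 s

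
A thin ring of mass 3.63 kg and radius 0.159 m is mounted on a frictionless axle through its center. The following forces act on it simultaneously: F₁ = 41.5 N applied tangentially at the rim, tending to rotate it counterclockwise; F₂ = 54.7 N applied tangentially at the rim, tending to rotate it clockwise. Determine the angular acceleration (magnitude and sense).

α ≈ 22.9 rad/s², clockwise

I = MR² = (3.63)(0.159)² = 0.09177 kg·m².
Taking counterclockwise as positive: τ₁ = +(41.5)(0.159) = +6.599 N·m; τ₂ = −(54.7)(0.159) = −8.697 N·m.
Net torque τ = -2.099 N·m.
α = τ/I = -2.099/0.09177 = -22.87 rad/s².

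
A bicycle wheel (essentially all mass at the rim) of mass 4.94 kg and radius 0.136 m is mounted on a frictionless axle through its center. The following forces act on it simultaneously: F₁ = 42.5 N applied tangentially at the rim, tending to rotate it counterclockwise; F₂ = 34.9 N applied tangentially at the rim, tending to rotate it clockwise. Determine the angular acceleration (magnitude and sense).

α ≈ 11.3 rad/s², counterclockwise

I = MR² = (4.94)(0.136)² = 0.09137 kg·m².
Taking counterclockwise as positive: τ₁ = +(42.5)(0.136) = +5.780 N·m; τ₂ = −(34.9)(0.136) = −4.746 N·m.
Net torque τ = 1.034 N·m.
α = τ/I = 1.034/0.09137 = 11.31 rad/s².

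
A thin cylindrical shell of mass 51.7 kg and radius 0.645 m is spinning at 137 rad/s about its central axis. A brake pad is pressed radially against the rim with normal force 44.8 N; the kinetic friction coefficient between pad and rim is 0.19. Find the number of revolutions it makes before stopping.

≈ 5850 revolutions

I = MR² = (51.7)(0.645)² = 21.51 kg·m².
Friction force f = μN = (0.19)(44.8) = 8.512 N at the rim; torque magnitude τ = fR = 5.490 N·m, opposing ω.
|α| = τ/I = 5.490/21.51 = 0.2553 rad/s² (deceleration).
ω² = ω₀² − 2|α|θ with ω = 0 ⇒ θ = ω₀²/(2|α|) = 36760 rad = 5851 rev.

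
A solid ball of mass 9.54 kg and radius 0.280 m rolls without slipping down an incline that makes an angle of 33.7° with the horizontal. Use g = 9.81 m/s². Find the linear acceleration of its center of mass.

a ≈ 3.89 m/s²

Translation along the incline: Mg sinθ − f = Ma.
Rotation about the center: fR = Iα with I = (2/5)MR². No-slip gives a = αR, so f = (I/R²)a = (2/5)M a.
Substituting: Mg sinθ = (1 + 0.4000)Ma, so a = g sinθ/(1 + 0.4000) = (9.81) sin 33.7° / 1.400 = 3.888 m/s².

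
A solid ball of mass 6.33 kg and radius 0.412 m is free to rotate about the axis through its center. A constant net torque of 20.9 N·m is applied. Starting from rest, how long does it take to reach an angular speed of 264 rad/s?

I = (2/5)MR² = (2/5)(6.33)(0.412)² = 0.4298 kg·m².
α = τ/I = 20.9/0.4298 = 48.63 rad/s².
ω = αt ⇒ t = ω/α = 264/48.63 = 5.429 s.

t ≈ 5.43 s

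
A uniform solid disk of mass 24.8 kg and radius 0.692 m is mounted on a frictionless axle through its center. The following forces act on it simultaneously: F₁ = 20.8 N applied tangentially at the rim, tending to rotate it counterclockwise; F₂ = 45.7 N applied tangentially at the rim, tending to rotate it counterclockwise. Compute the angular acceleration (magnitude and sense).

I = ½MR² = (1/2)(24.8)(0.692)² = 5.938 kg·m².
Taking counterclockwise as positive: τ₁ = +(20.8)(0.692) = +14.39 N·m; τ₂ = +(45.7)(0.692) = +31.62 N·m.
Net torque τ = 46.02 N·m.
α = τ/I = 46.02/5.938 = 7.750 rad/s².

α ≈ 7.75 rad/s², counterclockwise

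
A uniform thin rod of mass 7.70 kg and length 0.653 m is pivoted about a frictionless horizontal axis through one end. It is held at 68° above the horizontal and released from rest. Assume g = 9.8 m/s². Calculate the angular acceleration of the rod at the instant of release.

α ≈ 8.43 rad/s²

About the pivot, I = (1/3)ML² = (1/3)(7.70)(0.653)² = 1.094 kg·m².
The weight acts at the center, a distance L/2 = 0.3265 m from the pivot; τ = Mg(L/2) cos 68° = 9.229 N·m.
α = τ/I = 9.229/1.094 = 8.433 rad/s².
(Equivalently α = (3g/(2L)) cos 68° = 8.433 rad/s².)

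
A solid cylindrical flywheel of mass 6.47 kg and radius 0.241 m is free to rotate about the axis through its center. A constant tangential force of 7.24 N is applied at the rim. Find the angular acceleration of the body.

I = ½MR² = (1/2)(6.47)(0.241)² = 0.1879 kg·m².
τ = F R = (7.24)(0.241) = 1.745 N·m.
From τ = Iα: α = 1.745/0.1879 = 9.286 rad/s².

α ≈ 9.29 rad/s²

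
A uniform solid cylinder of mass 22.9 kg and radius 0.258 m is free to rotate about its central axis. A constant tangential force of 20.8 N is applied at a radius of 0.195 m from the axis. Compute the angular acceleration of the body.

I = ½MR² = (1/2)(22.9)(0.258)² = 0.7622 kg·m².
τ = F·r = (20.8)(0.195) = 4.056 N·m.
Newton's second law for rotation, τ = Iα, gives α = τ/I = 4.056/0.7622 = 5.322 rad/s².

α ≈ 5.32 rad/s²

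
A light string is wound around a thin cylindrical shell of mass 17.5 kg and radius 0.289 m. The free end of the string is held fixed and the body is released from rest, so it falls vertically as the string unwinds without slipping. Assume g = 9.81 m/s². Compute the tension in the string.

Translation: Mg − T = Ma. Rotation about the center: TR = Iα with I = MR².
With a = αR: T = (I/R²)a = M a, so Mg = (1 + 1.000)Ma.
a = g/(1 + 1.000) = 9.81/2.000 = 4.905 m/s².
T = 1.000·M·a = (1.000)(17.5)(4.905) = 85.84 N.

T ≈ 85.8 N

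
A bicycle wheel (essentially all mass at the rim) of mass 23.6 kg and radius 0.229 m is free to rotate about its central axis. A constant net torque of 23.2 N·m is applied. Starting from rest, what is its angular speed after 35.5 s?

ω ≈ 665 rad/s

I = MR² = (23.6)(0.229)² = 1.238 kg·m².
α = τ/I = 23.2/1.238 = 18.75 rad/s².
ω = ω₀ + αt = 0 + (18.75)(35.5) = 665.5 rad/s.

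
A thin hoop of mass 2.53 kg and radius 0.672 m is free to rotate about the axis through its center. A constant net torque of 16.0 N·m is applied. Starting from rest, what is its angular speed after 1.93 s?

ω ≈ 27.0 rad/s

I = MR² = (2.53)(0.672)² = 1.143 kg·m².
α = τ/I = 16.0/1.143 = 14.00 rad/s².
ω = ω₀ + αt = 0 + (14.00)(1.93) = 27.03 rad/s.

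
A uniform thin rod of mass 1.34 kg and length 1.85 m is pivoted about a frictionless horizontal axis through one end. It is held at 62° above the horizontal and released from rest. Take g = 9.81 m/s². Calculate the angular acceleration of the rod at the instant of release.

About the pivot, I = (1/3)ML² = (1/3)(1.34)(1.85)² = 1.529 kg·m².
The weight acts at the center, a distance L/2 = 0.9250 m from the pivot; τ = Mg(L/2) cos 62° = 5.709 N·m.
α = τ/I = 5.709/1.529 = 3.734 rad/s².
(Equivalently α = (3g/(2L)) cos 62° = 3.734 rad/s².)

α ≈ 3.73 rad/s²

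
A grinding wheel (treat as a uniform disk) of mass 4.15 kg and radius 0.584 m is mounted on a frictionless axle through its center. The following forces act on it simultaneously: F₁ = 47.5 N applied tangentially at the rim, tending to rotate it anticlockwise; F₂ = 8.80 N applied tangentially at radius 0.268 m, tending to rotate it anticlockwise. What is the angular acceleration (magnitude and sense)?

α ≈ 42.5 rad/s², anticlockwise

I = ½MR² = (1/2)(4.15)(0.584)² = 0.7077 kg·m².
Taking anticlockwise as positive: τ₁ = +(47.5)(0.584) = +27.74 N·m; τ₂ = +(8.80)(0.268) = +2.358 N·m.
Net torque τ = 30.10 N·m.
α = τ/I = 30.10/0.7077 = 42.53 rad/s².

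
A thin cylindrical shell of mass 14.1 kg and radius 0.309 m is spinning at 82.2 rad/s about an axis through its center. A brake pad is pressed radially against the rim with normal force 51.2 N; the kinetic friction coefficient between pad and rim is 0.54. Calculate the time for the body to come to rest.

I = MR² = (14.1)(0.309)² = 1.346 kg·m².
Friction force f = μN = (0.54)(51.2) = 27.65 N at the rim; torque magnitude τ = fR = 8.543 N·m, opposing ω.
|α| = τ/I = 8.543/1.346 = 6.346 rad/s² (deceleration).
0 = ω₀ − |α|t ⇒ t = ω₀/|α| = 82.2/6.346 = 12.95 s.

t ≈ 13.0 s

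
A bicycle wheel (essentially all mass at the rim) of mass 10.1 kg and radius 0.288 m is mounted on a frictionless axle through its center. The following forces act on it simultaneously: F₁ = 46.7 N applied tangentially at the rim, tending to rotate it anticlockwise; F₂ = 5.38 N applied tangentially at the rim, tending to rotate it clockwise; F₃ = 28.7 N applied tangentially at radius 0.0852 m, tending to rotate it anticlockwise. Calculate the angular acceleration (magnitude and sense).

α ≈ 17.1 rad/s², anticlockwise

I = MR² = (10.1)(0.288)² = 0.8377 kg·m².
Taking anticlockwise as positive: τ₁ = +(46.7)(0.288) = +13.45 N·m; τ₂ = −(5.38)(0.288) = −1.549 N·m; τ₃ = +(28.7)(0.0852) = +2.445 N·m.
Net torque τ = 14.35 N·m.
α = τ/I = 14.35/0.8377 = 17.12 rad/s².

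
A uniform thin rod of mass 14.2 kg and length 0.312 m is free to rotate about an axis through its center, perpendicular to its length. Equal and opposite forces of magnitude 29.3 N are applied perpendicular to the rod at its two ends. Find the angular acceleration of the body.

α ≈ 79.4 rad/s²

I = (1/12)ML² = (1/12)(14.2)(0.312)² = 0.1152 kg·m².
The couple gives τ = F·(L/2) + F·(L/2) = F L = (29.3)(0.312) = 9.142 N·m.
Newton's second law for rotation, τ = Iα, gives α = τ/I = 9.142/0.1152 = 79.36 rad/s².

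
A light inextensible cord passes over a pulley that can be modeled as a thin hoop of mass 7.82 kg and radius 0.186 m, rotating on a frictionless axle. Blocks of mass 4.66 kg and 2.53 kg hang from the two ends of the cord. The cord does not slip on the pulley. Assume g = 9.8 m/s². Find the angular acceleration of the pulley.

α ≈ 7.48 rad/s²

I = MR² = (7.82)(0.186)² = 0.2705 kg·m².
Heavier block: m₁g − T₁ = m₁a. Lighter block: T₂ − m₂g = m₂a.
Pulley: (T₁ − T₂)R = Iα = I(a/R), so T₁ − T₂ = (I/R²)a = 1·M_p a = 7.820·a.
Adding the three: (m₁ − m₂)g = (m₁ + m₂ + 7.820)a, so a = (4.66 − 2.53)(9.8)/(4.66 + 2.53 + 7.820) = 1.391 m/s².
α = a/R = 1.391/0.186 = 7.477 rad/s².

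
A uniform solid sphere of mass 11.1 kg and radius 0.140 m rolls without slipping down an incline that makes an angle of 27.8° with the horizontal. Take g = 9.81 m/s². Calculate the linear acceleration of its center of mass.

Translation along the incline: Mg sinθ − f = Ma.
Rotation about the center: fR = Iα with I = (2/5)MR². No-slip gives a = αR, so f = (I/R²)a = (2/5)M a.
Substituting: Mg sinθ = (1 + 0.4000)Ma, so a = g sinθ/(1 + 0.4000) = (9.81) sin 27.8° / 1.400 = 3.268 m/s².

a ≈ 3.27 m/s²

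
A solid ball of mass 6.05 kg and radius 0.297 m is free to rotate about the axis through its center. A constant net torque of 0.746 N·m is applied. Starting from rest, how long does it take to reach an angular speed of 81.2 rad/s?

t ≈ 23.2 s

I = (2/5)MR² = (2/5)(6.05)(0.297)² = 0.2135 kg·m².
α = τ/I = 0.746/0.2135 = 3.495 rad/s².
ω = αt ⇒ t = ω/α = 81.2/3.495 = 23.24 s.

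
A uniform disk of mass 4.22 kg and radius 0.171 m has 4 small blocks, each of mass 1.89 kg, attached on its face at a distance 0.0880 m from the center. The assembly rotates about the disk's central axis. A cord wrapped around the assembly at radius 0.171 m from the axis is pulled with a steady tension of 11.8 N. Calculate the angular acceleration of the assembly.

I_disk = ½MR² = ½(4.22)(0.171)² = 0.06170 kg·m².
I_blocks = 4·m·r² = 4(1.89)(0.0880)² = 0.05854 kg·m².
Total I = 0.1202 kg·m².
τ = F r = (11.8)(0.171) = 2.018 N·m.
α = τ/I = 2.018/0.1202 = 16.78 rad/s².

α ≈ 16.8 rad/s²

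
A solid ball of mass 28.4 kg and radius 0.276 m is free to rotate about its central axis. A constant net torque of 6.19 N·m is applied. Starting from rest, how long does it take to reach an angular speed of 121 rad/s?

I = (2/5)MR² = (2/5)(28.4)(0.276)² = 0.8654 kg·m².
α = τ/I = 6.19/0.8654 = 7.153 rad/s².
ω = αt ⇒ t = ω/α = 121/7.153 = 16.92 s.

t ≈ 16.9 s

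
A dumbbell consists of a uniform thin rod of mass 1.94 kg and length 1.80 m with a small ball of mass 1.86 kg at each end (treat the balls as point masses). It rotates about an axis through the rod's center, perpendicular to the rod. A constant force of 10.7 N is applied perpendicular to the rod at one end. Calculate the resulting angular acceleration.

α ≈ 2.72 rad/s²

I_rod = (1/12)ML² = (1/12)(1.94)(1.80)² = 0.5238 kg·m².
I_balls = 2·m·(L/2)² = 2(1.86)(0.9000)² = 3.013 kg·m².
Total I = 3.537 kg·m².
τ = F·(L/2) = (10.7)(0.900) = 9.630 N·m.
α = τ/I = 9.630/3.537 = 2.723 rad/s².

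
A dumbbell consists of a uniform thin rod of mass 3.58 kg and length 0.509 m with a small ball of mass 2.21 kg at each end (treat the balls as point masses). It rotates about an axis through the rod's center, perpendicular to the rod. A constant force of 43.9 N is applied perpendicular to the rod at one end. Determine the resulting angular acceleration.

I_rod = (1/12)ML² = (1/12)(3.58)(0.509)² = 0.07729 kg·m².
I_balls = 2·m·(L/2)² = 2(2.21)(0.2545)² = 0.2863 kg·m².
Total I = 0.3636 kg·m².
τ = F·(L/2) = (43.9)(0.255) = 11.17 N·m.
α = τ/I = 11.17/0.3636 = 30.73 rad/s².

α ≈ 30.7 rad/s²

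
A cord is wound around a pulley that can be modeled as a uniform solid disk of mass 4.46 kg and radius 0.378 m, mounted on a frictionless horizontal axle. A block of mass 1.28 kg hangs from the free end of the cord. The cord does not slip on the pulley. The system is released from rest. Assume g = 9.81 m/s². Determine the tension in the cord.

I = ½MR² = (1/2)(4.46)(0.378)² = 0.3186 kg·m².
Block: mg − T = ma. Pulley: TR = Iα. No-slip: a = αR, so T = (I/R²)a = 2.230·a.
Then mg = (m + 2.230)a, so a = (1.28)(9.81)/(1.28 + 2.230) = 3.577 m/s².
T = 2.230·a = 7.978 N.

T ≈ 7.98 N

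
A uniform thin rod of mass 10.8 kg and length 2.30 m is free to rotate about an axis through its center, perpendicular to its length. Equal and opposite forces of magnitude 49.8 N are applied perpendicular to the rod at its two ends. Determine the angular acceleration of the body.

I = (1/12)ML² = (1/12)(10.8)(2.30)² = 4.761 kg·m².
The couple gives τ = F·(L/2) + F·(L/2) = F L = (49.8)(2.30) = 114.5 N·m.
From τ = Iα: α = 114.5/4.761 = 24.06 rad/s².

α ≈ 24.1 rad/s²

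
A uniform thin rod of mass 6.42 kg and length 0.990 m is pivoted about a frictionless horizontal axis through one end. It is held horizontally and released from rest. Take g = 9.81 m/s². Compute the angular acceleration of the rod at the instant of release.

About the pivot, I = (1/3)ML² = (1/3)(6.42)(0.990)² = 2.097 kg·m².
The weight acts at the center, a distance L/2 = 0.4950 m from the pivot; τ = Mg(L/2) = 31.18 N·m.
α = τ/I = 31.18/2.097 = 14.86 rad/s².

α ≈ 14.9 rad/s²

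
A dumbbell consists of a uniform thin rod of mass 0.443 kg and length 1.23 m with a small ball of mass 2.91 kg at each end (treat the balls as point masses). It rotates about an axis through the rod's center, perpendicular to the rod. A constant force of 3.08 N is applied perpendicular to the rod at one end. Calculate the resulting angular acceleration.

α ≈ 0.839 rad/s²

I_rod = (1/12)ML² = (1/12)(0.443)(1.23)² = 0.05585 kg·m².
I_balls = 2·m·(L/2)² = 2(2.91)(0.6150)² = 2.201 kg·m².
Total I = 2.257 kg·m².
τ = F·(L/2) = (3.08)(0.615) = 1.894 N·m.
α = τ/I = 1.894/2.257 = 0.8392 rad/s².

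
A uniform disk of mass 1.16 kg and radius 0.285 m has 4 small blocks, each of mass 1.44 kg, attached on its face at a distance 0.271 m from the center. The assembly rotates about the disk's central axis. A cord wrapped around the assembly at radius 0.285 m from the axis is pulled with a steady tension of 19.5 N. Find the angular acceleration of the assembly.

I_disk = ½MR² = ½(1.16)(0.285)² = 0.04711 kg·m².
I_blocks = 4·m·r² = 4(1.44)(0.271)² = 0.4230 kg·m².
Total I = 0.4701 kg·m².
τ = F r = (19.5)(0.285) = 5.557 N·m.
α = τ/I = 5.557/0.4701 = 11.82 rad/s².

α ≈ 11.8 rad/s²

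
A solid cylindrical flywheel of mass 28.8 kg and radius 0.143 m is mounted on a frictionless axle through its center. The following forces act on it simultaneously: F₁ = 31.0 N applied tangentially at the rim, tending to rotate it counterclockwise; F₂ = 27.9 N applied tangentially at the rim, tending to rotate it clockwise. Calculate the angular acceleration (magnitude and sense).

I = ½MR² = (1/2)(28.8)(0.143)² = 0.2945 kg·m².
Taking counterclockwise as positive: τ₁ = +(31.0)(0.143) = +4.433 N·m; τ₂ = −(27.9)(0.143) = −3.990 N·m.
Net torque τ = 0.4433 N·m.
α = τ/I = 0.4433/0.2945 = 1.505 rad/s².

α ≈ 1.51 rad/s², counterclockwise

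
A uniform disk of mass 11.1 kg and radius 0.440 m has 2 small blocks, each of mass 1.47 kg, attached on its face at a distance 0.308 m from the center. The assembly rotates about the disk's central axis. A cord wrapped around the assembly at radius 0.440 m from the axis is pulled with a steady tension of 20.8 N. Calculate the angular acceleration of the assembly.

α ≈ 6.76 rad/s²

I_disk = ½MR² = ½(11.1)(0.440)² = 1.074 kg·m².
I_blocks = 2·m·r² = 2(1.47)(0.308)² = 0.2789 kg·m².
Total I = 1.353 kg·m².
τ = F r = (20.8)(0.440) = 9.152 N·m.
α = τ/I = 9.152/1.353 = 6.762 rad/s².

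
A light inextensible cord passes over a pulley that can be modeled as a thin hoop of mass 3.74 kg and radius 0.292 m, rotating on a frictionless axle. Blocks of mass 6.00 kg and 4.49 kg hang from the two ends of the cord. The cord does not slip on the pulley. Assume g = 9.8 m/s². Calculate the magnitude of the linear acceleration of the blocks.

a ≈ 1.04 m/s²

I = MR² = (3.74)(0.292)² = 0.3189 kg·m².
Heavier block: m₁g − T₁ = m₁a. Lighter block: T₂ − m₂g = m₂a.
Pulley: (T₁ − T₂)R = Iα = I(a/R), so T₁ − T₂ = (I/R²)a = 1·M_p a = 3.740·a.
Adding the three: (m₁ − m₂)g = (m₁ + m₂ + 3.740)a, so a = (6.00 − 4.49)(9.8)/(6.00 + 4.49 + 3.740) = 1.040 m/s².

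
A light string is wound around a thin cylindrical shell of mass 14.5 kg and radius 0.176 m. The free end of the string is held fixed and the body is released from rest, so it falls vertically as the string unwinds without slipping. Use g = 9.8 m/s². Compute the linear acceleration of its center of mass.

a ≈ 4.90 m/s²

Translation: Mg − T = Ma. Rotation about the center: TR = Iα with I = MR².
With a = αR: T = (I/R²)a = M a, so Mg = (1 + 1.000)Ma.
a = g/(1 + 1.000) = 9.8/2.000 = 4.900 m/s².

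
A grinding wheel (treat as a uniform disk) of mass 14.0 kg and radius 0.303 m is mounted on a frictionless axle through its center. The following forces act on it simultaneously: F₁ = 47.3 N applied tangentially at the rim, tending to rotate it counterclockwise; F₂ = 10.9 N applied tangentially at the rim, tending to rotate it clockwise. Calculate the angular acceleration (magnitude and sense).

α ≈ 17.2 rad/s², counterclockwise

I = ½MR² = (1/2)(14.0)(0.303)² = 0.6427 kg·m².
Taking counterclockwise as positive: τ₁ = +(47.3)(0.303) = +14.33 N·m; τ₂ = −(10.9)(0.303) = −3.303 N·m.
Net torque τ = 11.03 N·m.
α = τ/I = 11.03/0.6427 = 17.16 rad/s².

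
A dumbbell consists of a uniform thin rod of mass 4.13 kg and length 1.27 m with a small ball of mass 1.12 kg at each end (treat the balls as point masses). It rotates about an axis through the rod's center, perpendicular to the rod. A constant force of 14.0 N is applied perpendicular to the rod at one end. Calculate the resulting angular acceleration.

I_rod = (1/12)ML² = (1/12)(4.13)(1.27)² = 0.5551 kg·m².
I_balls = 2·m·(L/2)² = 2(1.12)(0.6350)² = 0.9032 kg·m².
Total I = 1.458 kg·m².
τ = F·(L/2) = (14.0)(0.635) = 8.890 N·m.
α = τ/I = 8.890/1.458 = 6.096 rad/s².

α ≈ 6.10 rad/s²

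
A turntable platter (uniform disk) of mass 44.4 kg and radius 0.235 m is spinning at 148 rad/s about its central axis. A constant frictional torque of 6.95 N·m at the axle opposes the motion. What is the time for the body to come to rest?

I = ½MR² = (1/2)(44.4)(0.235)² = 1.226 kg·m².
The net torque has magnitude 6.95 N·m, opposing ω.
|α| = τ/I = 6.950/1.226 = 5.669 rad/s² (deceleration).
0 = ω₀ − |α|t ⇒ t = ω₀/|α| = 148/5.669 = 26.11 s.

t ≈ 26.1 s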